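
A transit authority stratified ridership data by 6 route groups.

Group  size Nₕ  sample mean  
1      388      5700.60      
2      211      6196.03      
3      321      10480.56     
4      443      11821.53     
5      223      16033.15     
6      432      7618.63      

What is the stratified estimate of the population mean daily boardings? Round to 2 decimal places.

9408.84

N = 388 + 211 + 321 + 443 + 223 + 432 = 2018.
Weight each subgroup mean by Nₕ/N and sum.
Σ Nₕx̄ₕ = 388·5700.60 + 211·6196.03 + 321·10480.56 + 443·11821.53 + 223·16033.15 + 432·7618.63 = 2211832.8 + 1307362.33 + 3364259.76 + 5236937.79 + 3575392.45 + 3291248.16 = 18987033.29.
Divide by N: 18987033.29 / 2018 = 9408.8371... → 9408.84.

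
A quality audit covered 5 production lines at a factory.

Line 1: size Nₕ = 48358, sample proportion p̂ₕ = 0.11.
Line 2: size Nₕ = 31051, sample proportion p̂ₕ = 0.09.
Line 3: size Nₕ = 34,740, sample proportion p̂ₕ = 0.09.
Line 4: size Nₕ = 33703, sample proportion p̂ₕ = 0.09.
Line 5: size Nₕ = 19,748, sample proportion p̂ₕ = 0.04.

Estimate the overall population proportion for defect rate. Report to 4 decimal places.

N = 48358 + 31051 + 34740 + 33703 + 19748 = 167600.
Overall proportion = Σ (Nₕ/N)·p̂ₕ.
Σ Nₕp̂ₕ = 5319.38 + 2794.59 + 3126.6 + 3033.27 + 789.92 = 15063.76.
15063.76 / 167600 = 0.089879... → 0.0899.

0.0899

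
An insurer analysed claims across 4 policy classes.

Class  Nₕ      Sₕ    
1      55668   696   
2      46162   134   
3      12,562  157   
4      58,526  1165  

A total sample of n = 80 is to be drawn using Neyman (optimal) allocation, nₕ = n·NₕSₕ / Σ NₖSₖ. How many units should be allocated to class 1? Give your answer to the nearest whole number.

27

Σ NₕSₕ = 55668·696 + 46162·134 + 12562·157 + 58526·1165 = 115085660.
Share for 1: 38744928/115085660 = 0.33666.
n_1 = 80 × 0.33666 = 26.933... → 27.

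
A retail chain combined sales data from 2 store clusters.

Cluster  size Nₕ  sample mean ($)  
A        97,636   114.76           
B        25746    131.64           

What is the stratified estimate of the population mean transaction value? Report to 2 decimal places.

118.28

x̄_st = (Σ Nₕx̄ₕ) / (Σ Nₕ) = (97636·114.76 + 25746·131.64) / 123382
= 14593910.8 / 123382 = 118.2823... → 118.28.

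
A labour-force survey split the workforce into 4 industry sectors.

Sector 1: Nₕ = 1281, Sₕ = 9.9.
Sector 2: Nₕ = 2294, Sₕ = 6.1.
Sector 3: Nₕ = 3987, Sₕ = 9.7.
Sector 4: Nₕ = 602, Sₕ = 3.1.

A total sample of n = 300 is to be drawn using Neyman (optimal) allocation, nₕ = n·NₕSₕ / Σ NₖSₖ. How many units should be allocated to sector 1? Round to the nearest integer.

57

Σ NₕSₕ = 1281·9.9 + 2294·6.1 + 3987·9.7 + 602·3.1 = 67215.4.
Share for 1: 12681.9/67215.4 = 0.18868.
n_1 = 300 × 0.18868 = 56.603... → 57.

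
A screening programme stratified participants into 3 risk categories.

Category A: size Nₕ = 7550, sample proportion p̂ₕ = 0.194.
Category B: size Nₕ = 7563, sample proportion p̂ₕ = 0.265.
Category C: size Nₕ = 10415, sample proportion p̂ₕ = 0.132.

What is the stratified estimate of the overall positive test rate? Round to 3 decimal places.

0.190

N = 7550 + 7563 + 10415 = 25528.
Overall proportion = Σ (Nₕ/N)·p̂ₕ.
Σ Nₕp̂ₕ = 1464.7 + 2004.195 + 1374.78 = 4843.675.
4843.675 / 25528 = 0.18974... → 0.190.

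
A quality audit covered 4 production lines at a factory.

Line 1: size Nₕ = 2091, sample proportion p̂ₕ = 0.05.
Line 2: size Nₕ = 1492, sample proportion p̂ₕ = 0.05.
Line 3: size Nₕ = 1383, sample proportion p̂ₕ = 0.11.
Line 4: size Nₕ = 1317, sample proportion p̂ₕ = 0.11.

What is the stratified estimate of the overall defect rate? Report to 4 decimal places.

0.0758

N = 2091 + 1492 + 1383 + 1317 = 6283.
Overall proportion = Σ (Nₕ/N)·p̂ₕ.
Σ Nₕp̂ₕ = 104.55 + 74.6 + 152.13 + 144.87 = 476.15.
476.15 / 6283 = 0.075784... → 0.0758.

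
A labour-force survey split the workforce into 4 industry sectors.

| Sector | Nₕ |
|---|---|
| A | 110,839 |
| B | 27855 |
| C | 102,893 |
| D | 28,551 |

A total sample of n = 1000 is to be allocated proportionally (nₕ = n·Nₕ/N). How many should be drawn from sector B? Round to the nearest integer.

Share of sector B = 27855/270138 = 0.10311.
Allocate 1000 × 0.10311 = 103.114... → 103.

103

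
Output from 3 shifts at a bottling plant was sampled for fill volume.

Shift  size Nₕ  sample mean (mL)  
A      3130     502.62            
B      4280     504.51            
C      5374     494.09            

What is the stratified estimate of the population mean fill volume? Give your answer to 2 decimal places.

x̄_st = (Σ Nₕx̄ₕ) / (Σ Nₕ) = (3130·502.62 + 4280·504.51 + 5374·494.09) / 12784
= 6387743.06 / 12784 = 499.6670... → 499.67.

499.67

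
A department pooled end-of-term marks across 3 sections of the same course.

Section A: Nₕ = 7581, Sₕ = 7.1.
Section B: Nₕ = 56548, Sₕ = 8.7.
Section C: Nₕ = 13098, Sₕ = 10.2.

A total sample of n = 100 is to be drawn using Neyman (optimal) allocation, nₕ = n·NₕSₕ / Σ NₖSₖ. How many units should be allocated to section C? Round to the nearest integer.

Σ NₕSₕ = 7581·7.1 + 56548·8.7 + 13098·10.2 = 679392.3.
Share for C: 133599.6/679392.3 = 0.19665.
n_C = 100 × 0.19665 = 19.665... → 20.

20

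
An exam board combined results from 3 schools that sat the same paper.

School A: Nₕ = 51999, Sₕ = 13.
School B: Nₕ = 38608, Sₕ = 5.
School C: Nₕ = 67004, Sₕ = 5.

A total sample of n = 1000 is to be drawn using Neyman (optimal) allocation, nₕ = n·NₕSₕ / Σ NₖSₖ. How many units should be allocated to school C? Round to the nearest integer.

A: NₕSₕ = 51999·13 = 675987
B: NₕSₕ = 38608·5 = 193040
C: NₕSₕ = 67004·5 = 335020
Σ NₕSₕ = 1204047.
n_C = 1000·335020/1204047 = 278.245... → 278.

278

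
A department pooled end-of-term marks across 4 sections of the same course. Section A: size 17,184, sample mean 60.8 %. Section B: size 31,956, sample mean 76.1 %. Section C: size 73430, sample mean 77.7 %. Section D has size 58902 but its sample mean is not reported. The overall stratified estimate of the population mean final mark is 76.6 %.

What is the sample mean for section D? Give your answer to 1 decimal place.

N = 17184 + 31956 + 73430 + 58902 = 181472.
Overall total = μ·N = 76.6·181472 = 13900755.2.
Subtract the known strata: 17184·60.8 + 31956·76.1 + 73430·77.7 = 9182149.8.
Remaining total for section D: 13900755.2 − 9182149.8 = 4718605.4.
Divide by its size: 4718605.4 / 58902 = 80.109... → 80.1.

80.1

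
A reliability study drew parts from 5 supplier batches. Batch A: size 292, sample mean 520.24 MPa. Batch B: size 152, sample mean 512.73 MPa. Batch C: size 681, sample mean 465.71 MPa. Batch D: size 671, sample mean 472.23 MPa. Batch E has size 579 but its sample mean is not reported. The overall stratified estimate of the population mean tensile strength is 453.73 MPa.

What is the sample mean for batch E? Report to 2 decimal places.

Σ Nₕx̄ₕ = N·μ, so 579·x̄_E = 2375·453.73 − (292·520.24 + 152·512.73 + 681·465.71 + 671·472.23).
= 1077608.75 − 863859.88 = 213748.87.
x̄_E = 213748.87 / 579 = 369.1690... → 369.17.

369.17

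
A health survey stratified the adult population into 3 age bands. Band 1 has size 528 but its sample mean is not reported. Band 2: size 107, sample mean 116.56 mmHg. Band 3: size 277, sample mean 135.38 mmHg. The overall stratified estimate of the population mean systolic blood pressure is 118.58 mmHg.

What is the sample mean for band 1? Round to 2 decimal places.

110.18

N = 528 + 107 + 277 = 912.
Overall total = μ·N = 118.58·912 = 108144.96.
Subtract the known strata: 107·116.56 + 277·135.38 = 49972.18.
Remaining total for band 1: 108144.96 − 49972.18 = 58172.78.
Divide by its size: 58172.78 / 528 = 110.1757... → 110.18.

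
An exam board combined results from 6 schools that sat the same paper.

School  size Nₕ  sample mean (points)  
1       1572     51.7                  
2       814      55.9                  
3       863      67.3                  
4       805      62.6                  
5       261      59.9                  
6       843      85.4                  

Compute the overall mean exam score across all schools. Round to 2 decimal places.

62.60

x̄_st = (Σ Nₕx̄ₕ) / (Σ Nₕ) = (1572·51.7 + 814·55.9 + 863·67.3 + 805·62.6 + 261·59.9 + 843·85.4) / 5158
= 322874 / 5158 = 62.5967... → 62.60.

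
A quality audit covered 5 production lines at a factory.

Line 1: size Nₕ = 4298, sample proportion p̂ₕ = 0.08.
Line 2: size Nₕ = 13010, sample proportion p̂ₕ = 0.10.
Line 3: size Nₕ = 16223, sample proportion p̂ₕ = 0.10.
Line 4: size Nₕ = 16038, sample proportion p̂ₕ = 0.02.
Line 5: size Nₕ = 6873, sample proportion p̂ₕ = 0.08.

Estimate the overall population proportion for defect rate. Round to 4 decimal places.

Wₕ = Nₕ/N with N = 56442: 0.0761, 0.2305, 0.2874, 0.2842, 0.1218.
p̂_st = 0.0761·0.08 + 0.2305·0.10 + 0.2874·0.10 + 0.2842·0.02 + 0.1218·0.08 ≈ 0.073310... → 0.0733.

0.0733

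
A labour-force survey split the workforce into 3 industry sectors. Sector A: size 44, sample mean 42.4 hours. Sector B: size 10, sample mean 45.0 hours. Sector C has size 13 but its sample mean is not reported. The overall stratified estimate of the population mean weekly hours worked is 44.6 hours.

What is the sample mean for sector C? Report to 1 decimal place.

51.7

N = 44 + 10 + 13 = 67.
Overall total = μ·N = 44.6·67 = 2988.2.
Subtract the known strata: 44·42.4 + 10·45.0 = 2315.6.
Remaining total for sector C: 2988.2 − 2315.6 = 672.6.
Divide by its size: 672.6 / 13 = 51.738... → 51.7.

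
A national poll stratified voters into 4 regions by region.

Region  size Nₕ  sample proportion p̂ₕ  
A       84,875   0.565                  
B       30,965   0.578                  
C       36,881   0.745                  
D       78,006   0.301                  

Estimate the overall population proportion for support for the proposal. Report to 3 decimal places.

0.506

Wₕ = Nₕ/N with N = 230727: 0.3679, 0.1342, 0.1598, 0.3381.
p̂_st = 0.3679·0.565 + 0.1342·0.578 + 0.1598·0.745 + 0.3381·0.301 ≈ 0.50626... → 0.506.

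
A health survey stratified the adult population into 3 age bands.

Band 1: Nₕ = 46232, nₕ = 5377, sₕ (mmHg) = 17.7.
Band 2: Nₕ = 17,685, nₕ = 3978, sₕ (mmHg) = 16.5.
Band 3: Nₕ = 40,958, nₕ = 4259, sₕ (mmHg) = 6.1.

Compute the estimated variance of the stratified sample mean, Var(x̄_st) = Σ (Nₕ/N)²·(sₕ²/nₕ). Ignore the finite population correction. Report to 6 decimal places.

N = 104875; Wₕ = Nₕ/N.
band 1: (46232/104875)²·17.7²/5377 = 0.011322646
band 2: (17685/104875)²·16.5²/3978 = 0.001946119
band 3: (40958/104875)²·6.1²/4259 = 0.001332556
Sum = 0.014601320 → 0.014601.

0.014601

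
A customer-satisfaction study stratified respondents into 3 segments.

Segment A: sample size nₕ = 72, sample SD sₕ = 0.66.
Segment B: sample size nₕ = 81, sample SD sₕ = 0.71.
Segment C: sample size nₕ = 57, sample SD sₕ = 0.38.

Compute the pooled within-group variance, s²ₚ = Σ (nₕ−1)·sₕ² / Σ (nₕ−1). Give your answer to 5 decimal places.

0.38329

Degrees of freedom: 71 + 80 + 56 = 207.
Σ(nₕ−1)sₕ² = 71·0.4356 + 80·0.5041 + 56·0.1444 = 79.342.
s²ₚ = 79.342 / 207 = 0.3832947... → 0.38329.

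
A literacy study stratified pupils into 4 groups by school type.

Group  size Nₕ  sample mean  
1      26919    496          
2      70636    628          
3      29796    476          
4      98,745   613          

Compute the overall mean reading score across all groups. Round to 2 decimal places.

N = 26919 + 70636 + 29796 + 98745 = 226096.
Overall mean = Σ (Nₕ/N)·x̄ₕ — weight by population share, not a simple average.
Σ Nₕx̄ₕ = 26919·496 + 70636·628 + 29796·476 + 98745·613 = 13351824 + 44359408 + 14182896 + 60530685 = 132424813.
Divide by N: 132424813 / 226096 = 585.7017... → 585.70.

585.70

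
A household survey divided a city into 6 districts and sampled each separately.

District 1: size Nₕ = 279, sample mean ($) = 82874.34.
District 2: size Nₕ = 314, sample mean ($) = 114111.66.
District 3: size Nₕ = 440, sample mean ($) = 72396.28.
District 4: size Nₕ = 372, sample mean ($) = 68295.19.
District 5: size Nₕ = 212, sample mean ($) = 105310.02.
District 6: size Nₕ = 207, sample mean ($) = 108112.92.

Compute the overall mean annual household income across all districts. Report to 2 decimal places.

x̄_st = (Σ Nₕx̄ₕ) / (Σ Nₕ) = (279·82874.34 + 314·114111.66 + 440·72396.28 + 372·68295.19 + 212·105310.02 + 207·108112.92) / 1824
= 160918274.66 / 1824 = 88222.7383... → 88222.74.

88222.74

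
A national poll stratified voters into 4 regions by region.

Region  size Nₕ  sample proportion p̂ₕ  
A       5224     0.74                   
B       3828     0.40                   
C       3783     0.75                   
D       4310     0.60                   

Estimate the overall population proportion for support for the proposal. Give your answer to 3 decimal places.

0.631

Wₕ = Nₕ/N with N = 17145: 0.3047, 0.2233, 0.2206, 0.2514.
p̂_st = 0.3047·0.74 + 0.2233·0.40 + 0.2206·0.75 + 0.2514·0.60 ≈ 0.63110... → 0.631.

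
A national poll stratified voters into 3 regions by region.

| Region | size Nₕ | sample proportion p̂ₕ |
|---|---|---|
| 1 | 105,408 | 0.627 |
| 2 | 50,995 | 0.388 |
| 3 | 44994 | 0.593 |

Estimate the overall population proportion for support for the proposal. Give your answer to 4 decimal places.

Wₕ = Nₕ/N with N = 201397: 0.5234, 0.2532, 0.2234.
p̂_st = 0.5234·0.627 + 0.2532·0.388 + 0.2234·0.593 ≈ 0.558888... → 0.5589.

0.5589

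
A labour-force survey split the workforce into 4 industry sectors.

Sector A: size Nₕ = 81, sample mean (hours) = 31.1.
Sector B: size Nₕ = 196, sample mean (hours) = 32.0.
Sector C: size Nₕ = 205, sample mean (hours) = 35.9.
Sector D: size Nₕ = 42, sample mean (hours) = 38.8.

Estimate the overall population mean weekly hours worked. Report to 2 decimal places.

N = 81 + 196 + 205 + 42 = 524.
The stratified mean weights each stratum mean by its population share Nₕ/N.
Σ Nₕx̄ₕ = 81·31.1 + 196·32.0 + 205·35.9 + 42·38.8 = 2519.1 + 6272 + 7359.5 + 1629.6 = 17780.2.
Divide by N: 17780.2 / 524 = 33.9317... → 33.93.

33.93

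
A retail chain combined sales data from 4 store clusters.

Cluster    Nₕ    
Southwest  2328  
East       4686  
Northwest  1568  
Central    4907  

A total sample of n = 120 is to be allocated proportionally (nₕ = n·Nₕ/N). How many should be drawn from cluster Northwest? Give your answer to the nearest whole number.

14

N = 2328 + 4686 + 1568 + 4907 = 13489.
n_Northwest = 120·1568/13489 = 13.949... → 14.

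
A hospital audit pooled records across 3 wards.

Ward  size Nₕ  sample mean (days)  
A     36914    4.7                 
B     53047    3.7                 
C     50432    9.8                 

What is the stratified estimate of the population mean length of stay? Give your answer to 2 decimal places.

N = 36914 + 53047 + 50432 = 140393.
Overall mean = Σ (Nₕ/N)·x̄ₕ — weight by population share, not a simple average.
Σ Nₕx̄ₕ = 36914·4.7 + 53047·3.7 + 50432·9.8 = 173495.8 + 196273.9 + 494233.6 = 864003.3.
Divide by N: 864003.3 / 140393 = 6.1542... → 6.15.

6.15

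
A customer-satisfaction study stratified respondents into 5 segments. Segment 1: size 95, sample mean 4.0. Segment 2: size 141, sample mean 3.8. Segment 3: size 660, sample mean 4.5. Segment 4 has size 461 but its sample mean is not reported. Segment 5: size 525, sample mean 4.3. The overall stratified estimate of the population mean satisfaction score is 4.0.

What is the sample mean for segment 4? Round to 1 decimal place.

3.0

N = 95 + 141 + 660 + 461 + 525 = 1882.
Overall total = μ·N = 4.0·1882 = 7528.
Subtract the known strata: 95·4.0 + 141·3.8 + 660·4.5 + 525·4.3 = 6143.3.
Remaining total for segment 4: 7528 − 6143.3 = 1384.7.
Divide by its size: 1384.7 / 461 = 3.004... → 3.0.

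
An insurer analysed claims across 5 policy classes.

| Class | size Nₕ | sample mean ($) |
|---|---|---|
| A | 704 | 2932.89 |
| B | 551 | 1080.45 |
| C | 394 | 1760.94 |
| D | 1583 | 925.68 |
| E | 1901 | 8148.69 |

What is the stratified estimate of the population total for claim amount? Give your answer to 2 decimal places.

Population total = Σ Nₕ·x̄ₕ (each stratum's size times its mean).
704·2932.89 + 551·1080.45 + 394·1760.94 + 1583·925.68 + 1901·8148.69 = 2064754.56 + 595327.95 + 693810.36 + 1465351.44 + 15490659.69 = 20309904.00.

20309904.00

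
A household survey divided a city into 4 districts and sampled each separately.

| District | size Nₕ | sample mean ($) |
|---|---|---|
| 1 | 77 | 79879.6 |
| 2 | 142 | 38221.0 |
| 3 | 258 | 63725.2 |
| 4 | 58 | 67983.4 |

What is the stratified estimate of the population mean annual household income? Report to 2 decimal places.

59742.52

x̄_st = (Σ Nₕx̄ₕ) / (Σ Nₕ) = (77·79879.6 + 142·38221.0 + 258·63725.2 + 58·67983.4) / 535
= 31962250 / 535 = 59742.5234... → 59742.52.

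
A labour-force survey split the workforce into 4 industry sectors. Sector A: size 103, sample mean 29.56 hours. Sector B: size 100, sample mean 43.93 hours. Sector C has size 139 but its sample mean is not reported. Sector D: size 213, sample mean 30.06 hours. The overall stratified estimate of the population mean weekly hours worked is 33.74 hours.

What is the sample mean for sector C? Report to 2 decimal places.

35.15

N = 103 + 100 + 139 + 213 = 555.
Overall total = μ·N = 33.74·555 = 18725.7.
Subtract the known strata: 103·29.56 + 100·43.93 + 213·30.06 = 13840.46.
Remaining total for sector C: 18725.7 − 13840.46 = 4885.24.
Divide by its size: 4885.24 / 139 = 35.1456... → 35.15.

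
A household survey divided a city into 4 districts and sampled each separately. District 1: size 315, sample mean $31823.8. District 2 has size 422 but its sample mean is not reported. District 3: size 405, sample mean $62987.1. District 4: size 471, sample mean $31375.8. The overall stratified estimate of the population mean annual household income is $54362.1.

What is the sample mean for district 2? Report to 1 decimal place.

88563.5

N = 315 + 422 + 405 + 471 = 1613.
Overall total = μ·N = 54362.1·1613 = 87686067.3.
Subtract the known strata: 315·31823.8 + 405·62987.1 + 471·31375.8 = 50312274.3.
Remaining total for district 2: 87686067.3 − 50312274.3 = 37373793.
Divide by its size: 37373793 / 422 = 88563.491... → 88563.5.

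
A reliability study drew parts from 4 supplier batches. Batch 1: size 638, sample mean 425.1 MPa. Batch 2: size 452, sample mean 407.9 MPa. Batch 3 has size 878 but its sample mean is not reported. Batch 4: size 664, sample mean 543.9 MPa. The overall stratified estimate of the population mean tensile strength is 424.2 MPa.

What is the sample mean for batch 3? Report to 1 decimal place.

341.4

N = 638 + 452 + 878 + 664 = 2632.
Overall total = μ·N = 424.2·2632 = 1116494.4.
Subtract the known strata: 638·425.1 + 452·407.9 + 664·543.9 = 816734.2.
Remaining total for batch 3: 1116494.4 − 816734.2 = 299760.2.
Divide by its size: 299760.2 / 878 = 341.413... → 341.4.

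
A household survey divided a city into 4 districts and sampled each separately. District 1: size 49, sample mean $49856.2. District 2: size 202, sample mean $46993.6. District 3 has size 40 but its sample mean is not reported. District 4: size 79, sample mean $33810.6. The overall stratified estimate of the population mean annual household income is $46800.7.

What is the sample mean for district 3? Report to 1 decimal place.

N = 49 + 202 + 40 + 79 = 370.
Overall total = μ·N = 46800.7·370 = 17316259.
Subtract the known strata: 49·49856.2 + 202·46993.6 + 79·33810.6 = 14606698.4.
Remaining total for district 3: 17316259 − 14606698.4 = 2709560.6.
Divide by its size: 2709560.6 / 40 = 67739.015 → 67739.0.

67739.0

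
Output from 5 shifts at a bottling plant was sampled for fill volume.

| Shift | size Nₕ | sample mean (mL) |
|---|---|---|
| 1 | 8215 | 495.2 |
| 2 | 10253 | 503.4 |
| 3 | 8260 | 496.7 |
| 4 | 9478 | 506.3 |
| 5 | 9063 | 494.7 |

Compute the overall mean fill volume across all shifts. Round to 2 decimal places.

499.55

x̄_st = (Σ Nₕx̄ₕ) / (Σ Nₕ) = (8215·495.2 + 10253·503.4 + 8260·496.7 + 9478·506.3 + 9063·494.7) / 45269
= 22614347.7 / 45269 = 499.5548... → 499.55.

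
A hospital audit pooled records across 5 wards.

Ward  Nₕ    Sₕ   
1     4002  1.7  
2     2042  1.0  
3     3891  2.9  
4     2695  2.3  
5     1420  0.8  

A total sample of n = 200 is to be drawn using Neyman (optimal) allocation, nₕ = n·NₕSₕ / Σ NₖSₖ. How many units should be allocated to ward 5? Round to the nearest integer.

8

Σ NₕSₕ = 4002·1.7 + 2042·1.0 + 3891·2.9 + 2695·2.3 + 1420·0.8 = 27463.8.
Share for 5: 1136/27463.8 = 0.04136.
n_5 = 200 × 0.04136 = 8.273... → 8.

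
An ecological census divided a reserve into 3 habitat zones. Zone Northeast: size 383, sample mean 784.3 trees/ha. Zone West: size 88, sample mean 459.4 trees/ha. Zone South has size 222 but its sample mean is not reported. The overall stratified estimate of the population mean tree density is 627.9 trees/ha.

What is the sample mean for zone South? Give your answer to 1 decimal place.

Σ Nₕx̄ₕ = N·μ, so 222·x̄_South = 693·627.9 − (383·784.3 + 88·459.4).
= 435134.7 − 340814.1 = 94320.6.
x̄_South = 94320.6 / 222 = 424.868... → 424.9.

424.9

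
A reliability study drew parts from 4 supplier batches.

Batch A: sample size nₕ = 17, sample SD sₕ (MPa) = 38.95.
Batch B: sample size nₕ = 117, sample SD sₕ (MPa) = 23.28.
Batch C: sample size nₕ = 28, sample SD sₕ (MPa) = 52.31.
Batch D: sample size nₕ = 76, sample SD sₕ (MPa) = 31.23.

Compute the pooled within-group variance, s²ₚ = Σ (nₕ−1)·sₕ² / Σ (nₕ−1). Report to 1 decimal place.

Degrees of freedom: 16 + 116 + 27 + 75 = 234.
Σ(nₕ−1)sₕ² = 16·1517.1025 + 116·541.9584 + 27·2736.3361 + 75·975.3129 = 234170.3566.
s²ₚ = 234170.3566 / 234 = 1000.728... → 1000.7.

1000.7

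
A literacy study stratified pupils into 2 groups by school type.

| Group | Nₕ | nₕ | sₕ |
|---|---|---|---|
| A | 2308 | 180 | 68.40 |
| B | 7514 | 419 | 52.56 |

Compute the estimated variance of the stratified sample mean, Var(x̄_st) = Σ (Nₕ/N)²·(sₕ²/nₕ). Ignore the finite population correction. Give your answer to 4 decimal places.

N = 9822. Term for each stratum: Wₕ²sₕ²/nₕ.
Var(x̄_st) = 1.4351968 + 3.8586840 = 5.2938807 → 5.2939.

5.2939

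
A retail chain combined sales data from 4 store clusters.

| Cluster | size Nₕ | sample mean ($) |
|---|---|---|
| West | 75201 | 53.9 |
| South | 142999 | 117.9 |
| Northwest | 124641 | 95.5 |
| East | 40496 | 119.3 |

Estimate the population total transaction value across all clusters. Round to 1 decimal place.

West: 75201·53.9 = 4053333.9
South: 142999·117.9 = 16859582.1
Northwest: 124641·95.5 = 11903215.5
East: 40496·119.3 = 4831172.8
τ̂ = Σ Nₕx̄ₕ = 37647304.3.

37647304.3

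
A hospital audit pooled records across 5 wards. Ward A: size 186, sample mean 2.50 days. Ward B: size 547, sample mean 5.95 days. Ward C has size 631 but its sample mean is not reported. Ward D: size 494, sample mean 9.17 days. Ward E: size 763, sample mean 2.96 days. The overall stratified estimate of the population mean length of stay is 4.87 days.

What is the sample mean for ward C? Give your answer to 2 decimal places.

Σ Nₕx̄ₕ = N·μ, so 631·x̄_C = 2621·4.87 − (186·2.50 + 547·5.95 + 494·9.17 + 763·2.96).
= 12764.27 − 10508.11 = 2256.16.
x̄_C = 2256.16 / 631 = 3.5755... → 3.58.

3.58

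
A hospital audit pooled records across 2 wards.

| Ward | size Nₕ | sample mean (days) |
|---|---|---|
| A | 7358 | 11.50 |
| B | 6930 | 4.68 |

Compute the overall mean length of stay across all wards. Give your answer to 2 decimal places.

x̄_st = (Σ Nₕx̄ₕ) / (Σ Nₕ) = (7358·11.50 + 6930·4.68) / 14288
= 117049.4 / 14288 = 8.1921... → 8.19.

8.19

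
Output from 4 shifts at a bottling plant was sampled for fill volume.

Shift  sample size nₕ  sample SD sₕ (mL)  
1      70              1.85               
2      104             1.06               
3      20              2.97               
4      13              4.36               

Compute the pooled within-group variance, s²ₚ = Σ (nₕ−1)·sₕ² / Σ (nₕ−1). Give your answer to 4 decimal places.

1: (70−1)·1.85² = 69·3.4225 = 236.1525
2: (104−1)·1.06² = 103·1.1236 = 115.7308
3: (20−1)·2.97² = 19·8.8209 = 167.5971
4: (13−1)·4.36² = 12·19.0096 = 228.1152
Numerator = 747.5956; denominator = Σ(nₕ−1) = 203.
s²ₚ = 747.5956/203 = 3.682737... → 3.6827.

3.6827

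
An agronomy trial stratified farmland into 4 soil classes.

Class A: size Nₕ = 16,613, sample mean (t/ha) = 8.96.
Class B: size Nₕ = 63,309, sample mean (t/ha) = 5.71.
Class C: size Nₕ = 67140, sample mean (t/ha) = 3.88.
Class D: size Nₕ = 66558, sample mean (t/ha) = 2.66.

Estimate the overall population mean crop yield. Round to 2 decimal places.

N = 213620; weights Wₕ = Nₕ/N = (0.0778, 0.2964, 0.3143, 0.3116).
x̄_st = Σ Wₕ·x̄ₕ = 0.0778·8.96 + 0.2964·5.71 + 0.3143·3.88 + 0.3116·2.66 ≈ 4.4373...
→ 4.44.

4.44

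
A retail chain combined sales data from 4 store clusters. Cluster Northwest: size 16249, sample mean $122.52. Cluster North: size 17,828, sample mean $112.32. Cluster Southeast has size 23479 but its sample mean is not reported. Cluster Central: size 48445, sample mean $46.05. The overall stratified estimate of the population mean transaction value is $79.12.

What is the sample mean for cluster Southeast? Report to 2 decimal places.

92.11

Σ Nₕx̄ₕ = N·μ, so 23479·x̄_Southeast = 106001·79.12 − (16249·122.52 + 17828·112.32 + 48445·46.05).
= 8386799.12 − 6224160.69 = 2162638.43.
x̄_Southeast = 2162638.43 / 23479 = 92.1095... → 92.11.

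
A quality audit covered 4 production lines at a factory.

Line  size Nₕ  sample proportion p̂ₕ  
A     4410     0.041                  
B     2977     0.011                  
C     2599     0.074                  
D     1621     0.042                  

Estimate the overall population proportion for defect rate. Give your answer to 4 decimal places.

0.0408

N = 4410 + 2977 + 2599 + 1621 = 11607.
Overall proportion = Σ (Nₕ/N)·p̂ₕ.
Σ Nₕp̂ₕ = 180.81 + 32.747 + 192.326 + 68.082 = 473.965.
473.965 / 11607 = 0.040834... → 0.0408.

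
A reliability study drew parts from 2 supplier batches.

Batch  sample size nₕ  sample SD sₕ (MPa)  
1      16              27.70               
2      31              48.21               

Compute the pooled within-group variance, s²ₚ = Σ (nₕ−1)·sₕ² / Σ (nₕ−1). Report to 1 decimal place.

1: (16−1)·27.70² = 15·767.29 = 11509.35
2: (31−1)·48.21² = 30·2324.2041 = 69726.123
Numerator = 81235.473; denominator = Σ(nₕ−1) = 45.
s²ₚ = 81235.473/45 = 1805.233... → 1805.2.

1805.2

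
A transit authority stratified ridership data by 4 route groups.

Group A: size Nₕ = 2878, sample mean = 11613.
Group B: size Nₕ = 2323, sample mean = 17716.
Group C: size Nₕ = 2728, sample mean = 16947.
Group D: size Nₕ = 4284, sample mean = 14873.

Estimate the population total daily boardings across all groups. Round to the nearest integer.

184523830

A: 2878·11613 = 33422214
B: 2323·17716 = 41154268
C: 2728·16947 = 46231416
D: 4284·14873 = 63715932
τ̂ = Σ Nₕx̄ₕ = 184523830.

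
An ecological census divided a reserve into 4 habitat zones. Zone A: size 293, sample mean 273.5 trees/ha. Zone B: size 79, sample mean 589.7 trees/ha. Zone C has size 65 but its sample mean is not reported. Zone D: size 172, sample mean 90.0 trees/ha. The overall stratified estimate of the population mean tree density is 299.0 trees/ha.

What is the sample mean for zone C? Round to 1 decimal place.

Σ Nₕx̄ₕ = N·μ, so 65·x̄_C = 609·299.0 − (293·273.5 + 79·589.7 + 172·90.0).
= 182091 − 142201.8 = 39889.2.
x̄_C = 39889.2 / 65 = 613.68 → 613.7.

613.7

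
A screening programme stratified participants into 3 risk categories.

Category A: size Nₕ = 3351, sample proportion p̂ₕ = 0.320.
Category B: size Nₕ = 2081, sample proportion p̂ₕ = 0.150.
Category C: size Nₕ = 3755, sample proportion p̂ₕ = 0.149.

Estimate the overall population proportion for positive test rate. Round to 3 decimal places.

Wₕ = Nₕ/N with N = 9187: 0.3648, 0.2265, 0.4087.
p̂_st = 0.3648·0.320 + 0.2265·0.150 + 0.4087·0.149 ≈ 0.21160... → 0.212.

0.212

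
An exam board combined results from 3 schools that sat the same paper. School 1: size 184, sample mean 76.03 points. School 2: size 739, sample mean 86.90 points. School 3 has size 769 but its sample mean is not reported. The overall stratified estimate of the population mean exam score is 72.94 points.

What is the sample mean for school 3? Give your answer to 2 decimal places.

N = 184 + 739 + 769 = 1692.
Overall total = μ·N = 72.94·1692 = 123414.48.
Subtract the known strata: 184·76.03 + 739·86.90 = 78208.62.
Remaining total for school 3: 123414.48 − 78208.62 = 45205.86.
Divide by its size: 45205.86 / 769 = 58.7853... → 58.79.

58.79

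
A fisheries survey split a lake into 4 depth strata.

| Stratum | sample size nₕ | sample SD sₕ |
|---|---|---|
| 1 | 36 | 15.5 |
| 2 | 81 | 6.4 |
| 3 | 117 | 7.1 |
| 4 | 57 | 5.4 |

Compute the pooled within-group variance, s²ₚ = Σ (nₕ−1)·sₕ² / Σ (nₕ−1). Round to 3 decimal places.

1: (36−1)·15.5² = 35·240.25 = 8408.75
2: (81−1)·6.4² = 80·40.96 = 3276.8
3: (117−1)·7.1² = 116·50.41 = 5847.56
4: (57−1)·5.4² = 56·29.16 = 1632.96
Numerator = 19166.07; denominator = Σ(nₕ−1) = 287.
s²ₚ = 19166.07/287 = 66.78073... → 66.781.

66.781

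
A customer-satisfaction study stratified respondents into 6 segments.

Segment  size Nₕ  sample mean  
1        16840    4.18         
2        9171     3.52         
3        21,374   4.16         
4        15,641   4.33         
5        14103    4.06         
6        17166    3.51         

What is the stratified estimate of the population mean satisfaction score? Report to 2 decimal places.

4.00

N = 94295; weights Wₕ = Nₕ/N = (0.1786, 0.0973, 0.2267, 0.1659, 0.1496, 0.1820).
x̄_st = Σ Wₕ·x̄ₕ = 0.1786·4.18 + 0.0973·3.52 + 0.2267·4.16 + 0.1659·4.33 + 0.1496·4.06 + 0.1820·3.51 ≈ 3.9962...
→ 4.00.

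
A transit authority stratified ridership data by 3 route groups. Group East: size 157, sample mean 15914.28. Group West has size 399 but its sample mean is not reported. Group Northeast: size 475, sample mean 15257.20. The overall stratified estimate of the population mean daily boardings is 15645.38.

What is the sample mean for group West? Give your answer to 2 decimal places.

N = 157 + 399 + 475 = 1031.
Overall total = μ·N = 15645.38·1031 = 16130386.78.
Subtract the known strata: 157·15914.28 + 475·15257.20 = 9745711.96.
Remaining total for group West: 16130386.78 − 9745711.96 = 6384674.82.
Divide by its size: 6384674.82 / 399 = 16001.6913... → 16001.69.

16001.69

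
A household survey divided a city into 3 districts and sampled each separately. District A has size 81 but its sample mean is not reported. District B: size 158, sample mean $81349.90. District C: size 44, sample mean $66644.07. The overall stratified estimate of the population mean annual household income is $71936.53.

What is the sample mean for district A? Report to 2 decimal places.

56449.56

N = 81 + 158 + 44 = 283.
Overall total = μ·N = 71936.53·283 = 20358037.99.
Subtract the known strata: 158·81349.90 + 44·66644.07 = 15785623.28.
Remaining total for district A: 20358037.99 − 15785623.28 = 4572414.71.
Divide by its size: 4572414.71 / 81 = 56449.5643... → 56449.56.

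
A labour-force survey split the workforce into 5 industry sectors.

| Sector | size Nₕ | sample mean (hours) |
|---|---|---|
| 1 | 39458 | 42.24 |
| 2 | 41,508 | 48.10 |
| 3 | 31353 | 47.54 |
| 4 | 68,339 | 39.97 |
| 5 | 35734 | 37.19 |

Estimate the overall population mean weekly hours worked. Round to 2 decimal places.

N = 39458 + 41508 + 31353 + 68339 + 35734 = 216392.
The stratified mean weights each stratum mean by its population share Nₕ/N.
Σ Nₕx̄ₕ = 39458·42.24 + 41508·48.10 + 31353·47.54 + 68339·39.97 + 35734·37.19 = 1666705.92 + 1996534.8 + 1490521.62 + 2731509.83 + 1328947.46 = 9214219.63.
Divide by N: 9214219.63 / 216392 = 42.5811... → 42.58.

42.58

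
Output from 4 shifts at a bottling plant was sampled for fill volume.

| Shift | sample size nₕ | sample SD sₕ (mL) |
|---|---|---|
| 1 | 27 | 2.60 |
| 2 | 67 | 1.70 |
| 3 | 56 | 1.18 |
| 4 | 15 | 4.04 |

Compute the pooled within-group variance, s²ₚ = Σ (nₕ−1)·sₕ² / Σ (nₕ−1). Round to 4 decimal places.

4.1713

1: (27−1)·2.60² = 26·6.76 = 175.76
2: (67−1)·1.70² = 66·2.89 = 190.74
3: (56−1)·1.18² = 55·1.3924 = 76.582
4: (15−1)·4.04² = 14·16.3216 = 228.5024
Numerator = 671.5844; denominator = Σ(nₕ−1) = 161.
s²ₚ = 671.5844/161 = 4.171332... → 4.1713.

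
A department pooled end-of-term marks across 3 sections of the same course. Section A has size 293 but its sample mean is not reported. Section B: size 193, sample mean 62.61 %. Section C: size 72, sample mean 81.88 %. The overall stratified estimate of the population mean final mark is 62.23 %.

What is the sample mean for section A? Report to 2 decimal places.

N = 293 + 193 + 72 = 558.
Overall total = μ·N = 62.23·558 = 34724.34.
Subtract the known strata: 193·62.61 + 72·81.88 = 17979.09.
Remaining total for section A: 34724.34 − 17979.09 = 16745.25.
Divide by its size: 16745.25 / 293 = 57.1510... → 57.15.

57.15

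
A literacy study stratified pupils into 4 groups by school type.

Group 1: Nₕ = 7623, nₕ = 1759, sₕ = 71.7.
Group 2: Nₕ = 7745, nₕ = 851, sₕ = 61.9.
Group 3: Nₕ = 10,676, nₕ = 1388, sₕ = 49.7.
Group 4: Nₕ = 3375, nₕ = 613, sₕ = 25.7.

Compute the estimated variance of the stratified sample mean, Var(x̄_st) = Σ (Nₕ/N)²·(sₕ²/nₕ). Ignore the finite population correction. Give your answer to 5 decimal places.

N = 29419; Wₕ = Nₕ/N.
group 1: (7623/29419)²·71.7²/1759 = 0.19623140
group 2: (7745/29419)²·61.9²/851 = 0.31206048
group 3: (10676/29419)²·49.7²/1388 = 0.23436062
group 4: (3375/29419)²·25.7²/613 = 0.01418069
Sum = 0.75683319 → 0.75683.

0.75683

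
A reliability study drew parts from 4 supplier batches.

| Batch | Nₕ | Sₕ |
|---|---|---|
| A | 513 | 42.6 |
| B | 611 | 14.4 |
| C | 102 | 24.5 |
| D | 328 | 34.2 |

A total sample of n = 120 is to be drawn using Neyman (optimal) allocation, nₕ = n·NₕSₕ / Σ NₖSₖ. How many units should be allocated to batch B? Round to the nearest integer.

24

A: NₕSₕ = 513·42.6 = 21853.8
B: NₕSₕ = 611·14.4 = 8798.4
C: NₕSₕ = 102·24.5 = 2499
D: NₕSₕ = 328·34.2 = 11217.6
Σ NₕSₕ = 44368.8.
n_B = 120·8798.4/44368.8 = 23.796... → 24.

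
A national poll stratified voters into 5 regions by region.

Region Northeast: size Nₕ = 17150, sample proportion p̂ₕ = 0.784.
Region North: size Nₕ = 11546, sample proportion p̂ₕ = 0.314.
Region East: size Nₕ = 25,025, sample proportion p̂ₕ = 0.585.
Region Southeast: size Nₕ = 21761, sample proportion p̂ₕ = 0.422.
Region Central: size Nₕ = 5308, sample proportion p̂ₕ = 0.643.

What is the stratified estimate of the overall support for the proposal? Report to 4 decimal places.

N = 17150 + 11546 + 25025 + 21761 + 5308 = 80790.
Overall proportion = Σ (Nₕ/N)·p̂ₕ.
Σ Nₕp̂ₕ = 13445.6 + 3625.444 + 14639.625 + 9183.142 + 3413.044 = 44306.855.
44306.855 / 80790 = 0.548420... → 0.5484.

0.5484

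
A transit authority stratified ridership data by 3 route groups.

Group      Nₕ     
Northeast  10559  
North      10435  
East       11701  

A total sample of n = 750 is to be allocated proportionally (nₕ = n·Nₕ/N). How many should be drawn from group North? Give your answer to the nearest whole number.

239

Share of group North = 10435/32695 = 0.31916.
Allocate 750 × 0.31916 = 239.371... → 239.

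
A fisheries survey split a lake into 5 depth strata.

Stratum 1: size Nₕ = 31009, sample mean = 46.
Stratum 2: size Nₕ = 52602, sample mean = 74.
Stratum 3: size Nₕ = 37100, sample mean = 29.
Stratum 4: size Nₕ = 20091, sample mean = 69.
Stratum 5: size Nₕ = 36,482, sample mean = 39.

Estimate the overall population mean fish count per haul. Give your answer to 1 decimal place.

N = 31009 + 52602 + 37100 + 20091 + 36482 = 177284.
The stratified mean weights each stratum mean by its population share Nₕ/N.
Σ Nₕx̄ₕ = 31009·46 + 52602·74 + 37100·29 + 20091·69 + 36482·39 = 1426414 + 3892548 + 1075900 + 1386279 + 1422798 = 9203939.
Divide by N: 9203939 / 177284 = 51.916... → 51.9.

51.9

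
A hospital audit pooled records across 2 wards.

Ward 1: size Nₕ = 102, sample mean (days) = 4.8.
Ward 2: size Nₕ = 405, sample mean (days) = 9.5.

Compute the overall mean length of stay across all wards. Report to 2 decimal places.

N = 507; weights Wₕ = Nₕ/N = (0.2012, 0.7988).
x̄_st = Σ Wₕ·x̄ₕ = 0.2012·4.8 + 0.7988·9.5 ≈ 8.5544...
→ 8.55.

8.55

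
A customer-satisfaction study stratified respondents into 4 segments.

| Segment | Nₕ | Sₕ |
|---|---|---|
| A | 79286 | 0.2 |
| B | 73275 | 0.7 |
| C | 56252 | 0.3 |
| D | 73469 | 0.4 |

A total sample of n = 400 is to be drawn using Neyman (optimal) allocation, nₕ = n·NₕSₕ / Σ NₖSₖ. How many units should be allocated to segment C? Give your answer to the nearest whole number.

A: NₕSₕ = 79286·0.2 = 15857.2
B: NₕSₕ = 73275·0.7 = 51292.5
C: NₕSₕ = 56252·0.3 = 16875.6
D: NₕSₕ = 73469·0.4 = 29387.6
Σ NₕSₕ = 113412.9.
n_C = 400·16875.6/113412.9 = 59.519... → 60.

60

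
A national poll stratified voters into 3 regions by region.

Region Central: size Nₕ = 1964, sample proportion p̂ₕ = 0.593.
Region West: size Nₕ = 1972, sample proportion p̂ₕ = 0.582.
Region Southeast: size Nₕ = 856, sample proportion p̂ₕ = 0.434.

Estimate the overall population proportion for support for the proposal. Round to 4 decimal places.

Wₕ = Nₕ/N with N = 4792: 0.4098, 0.4115, 0.1786.
p̂_st = 0.4098·0.593 + 0.4115·0.582 + 0.1786·0.434 ≈ 0.560071... → 0.5601.

0.5601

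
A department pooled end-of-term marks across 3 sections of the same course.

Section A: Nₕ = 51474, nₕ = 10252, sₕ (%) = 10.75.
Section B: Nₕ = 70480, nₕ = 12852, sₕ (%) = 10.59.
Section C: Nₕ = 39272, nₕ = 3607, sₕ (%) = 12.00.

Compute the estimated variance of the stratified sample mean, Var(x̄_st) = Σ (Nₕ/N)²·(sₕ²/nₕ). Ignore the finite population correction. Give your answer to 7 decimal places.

0.0051853

N = 161226; Wₕ = Nₕ/N.
section A: (51474/161226)²·10.75²/10252 = 0.0011489841
section B: (70480/161226)²·10.59²/12852 = 0.0016675652
section C: (39272/161226)²·12.00²/3607 = 0.0023687118
Sum = 0.0051852612 → 0.0051853.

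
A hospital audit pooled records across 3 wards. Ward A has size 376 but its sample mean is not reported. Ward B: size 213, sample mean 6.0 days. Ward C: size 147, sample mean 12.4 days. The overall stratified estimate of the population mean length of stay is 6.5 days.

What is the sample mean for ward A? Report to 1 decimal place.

4.5

Σ Nₕx̄ₕ = N·μ, so 376·x̄_A = 736·6.5 − (213·6.0 + 147·12.4).
= 4784 − 3100.8 = 1683.2.
x̄_A = 1683.2 / 376 = 4.477... → 4.5.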